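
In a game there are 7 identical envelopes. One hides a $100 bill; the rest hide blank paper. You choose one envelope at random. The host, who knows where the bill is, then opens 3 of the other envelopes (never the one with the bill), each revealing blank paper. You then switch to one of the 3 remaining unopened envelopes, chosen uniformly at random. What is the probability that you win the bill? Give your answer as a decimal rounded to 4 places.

0.2857

Your original envelope holds the bill with probability 1/7, so the other 6 collectively hold it with probability 6/7.
The host can always find 3 empty envelopes to open, so the reveals don't change that 6/7; it is now spread over the 3 remaining unopened envelopes.
P(win by switching) = (6/7) · (1/3) = 2/7 ≈ 0.2857.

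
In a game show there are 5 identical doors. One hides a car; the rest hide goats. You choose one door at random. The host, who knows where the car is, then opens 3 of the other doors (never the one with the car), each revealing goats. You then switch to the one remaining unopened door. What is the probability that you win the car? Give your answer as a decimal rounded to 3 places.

Your original door holds the car with probability 1/5, so the other 4 collectively hold it with probability 4/5.
The host can always find 3 empty doors to open, so the reveals don't change that 4/5; it is now spread over the 1 remaining unopened door.
P(win by switching) = (4/5) · (1/1) = 4/5 ≈ 0.800.

0.800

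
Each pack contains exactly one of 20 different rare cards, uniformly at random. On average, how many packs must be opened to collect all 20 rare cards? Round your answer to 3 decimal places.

71.955

After i distinct types are collected, each trial gives a new one with probability (20−i)/20, so the expected wait for the next new type is 20/(20−i).
E = 20/20 + 20/19 + 20/18 + 20/17 + 20/16 + 20/15 + 20/14 + 20/13 + 20/12 + 20/11 + 20/10 + 20/9 + 20/8 + 20/7 + 20/6 + 20/5 + 20/4 + 20/3 + 20/2 + 20/1 = 279175675/3879876 ≈ 71.955.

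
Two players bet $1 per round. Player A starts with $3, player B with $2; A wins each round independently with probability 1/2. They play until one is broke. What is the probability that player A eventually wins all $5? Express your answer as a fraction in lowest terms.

With a fair step, P(i) = ½P(i−1) + ½P(i+1) with P(0)=0, P(5)=1 has the linear solution P(i) = i/5.
P(3) = 3/5.

3/5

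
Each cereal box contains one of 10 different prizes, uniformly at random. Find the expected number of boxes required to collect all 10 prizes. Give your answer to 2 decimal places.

29.29

After i distinct types are collected, each trial gives a new one with probability (10−i)/10, so the expected wait for the next new type is 10/(10−i).
E = 10/10 + 10/9 + 10/8 + 10/7 + 10/6 + 10/5 + 10/4 + 10/3 + 10/2 + 10/1 = 7381/252 ≈ 29.29.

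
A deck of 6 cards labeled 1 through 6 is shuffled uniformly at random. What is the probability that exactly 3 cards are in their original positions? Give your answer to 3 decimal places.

Choose which 3 of the 6 are fixed: C(6,3) = 20 ways.
The remaining 3 must have no fixed point: D(3) = 2.
P = 20·2/720 = 1/18 ≈ 0.056.

0.056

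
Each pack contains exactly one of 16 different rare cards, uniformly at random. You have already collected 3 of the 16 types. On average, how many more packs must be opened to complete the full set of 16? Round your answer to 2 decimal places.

50.88

Starting from 3 distinct types, each trial gives a new one with probability (16−i)/16 when i types are held, so the wait for the next new type is 16/(16−i).
E = 16/13 + 16/12 + 16/11 + 16/10 + 16/9 + 16/8 + 16/7 + 16/6 + 16/5 + 16/4 + 16/3 + 16/2 + 16/1 = 2291986/45045 ≈ 50.88.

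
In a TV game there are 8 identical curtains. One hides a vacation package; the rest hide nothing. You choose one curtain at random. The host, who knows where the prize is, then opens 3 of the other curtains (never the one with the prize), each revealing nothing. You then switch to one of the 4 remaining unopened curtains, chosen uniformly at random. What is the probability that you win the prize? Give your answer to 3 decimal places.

0.219

Your original curtain holds the prize with probability 1/8, so the other 7 collectively hold it with probability 7/8.
The host can always find 3 empty curtains to open, so the reveals don't change that 7/8; it is now spread over the 4 remaining unopened curtains.
P(win by switching) = (7/8) · (1/4) = 7/32 ≈ 0.219.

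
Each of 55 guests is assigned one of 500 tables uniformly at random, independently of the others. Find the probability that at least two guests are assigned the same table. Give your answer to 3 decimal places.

It's easier to compute the probability that all 55 are distinct.
P(all distinct) = 500/500 · 499/500 · ··· · 446/500 ≈ 0.046.
So the probability of at least one match is 1 − 0.046 = 0.954.

0.954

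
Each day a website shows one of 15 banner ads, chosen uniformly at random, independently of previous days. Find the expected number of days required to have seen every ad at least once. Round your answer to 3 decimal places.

After i distinct types are collected, each trial gives a new one with probability (15−i)/15, so the expected wait for the next new type is 15/(15−i).
E = 15/15 + 15/14 + 15/13 + 15/12 + 15/11 + 15/10 + 15/9 + 15/8 + 15/7 + 15/6 + 15/5 + 15/4 + 15/3 + 15/2 + 15/1 = 1195757/24024 ≈ 49.773.

49.773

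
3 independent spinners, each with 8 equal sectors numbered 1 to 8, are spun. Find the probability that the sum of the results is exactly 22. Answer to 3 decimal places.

There are 8^3 = 512 equally likely outcomes.
The number of ordered 3-tuples from {1,…,8} summing to 22 is 6.
P(sum = 22) = 6/512 = 3/256 ≈ 0.012.

0.012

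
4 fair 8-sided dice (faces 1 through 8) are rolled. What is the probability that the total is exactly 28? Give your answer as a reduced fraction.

35/4096

There are 8^4 = 4096 equally likely outcomes.
The number of ordered 4-tuples from {1,…,8} summing to 28 is 35.
P(sum = 28) = 35/4096.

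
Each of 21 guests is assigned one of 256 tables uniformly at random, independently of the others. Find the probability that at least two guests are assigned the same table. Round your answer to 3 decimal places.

It's easier to compute the probability that all 21 are distinct.
P(all distinct) = 256/256 · 255/256 · ··· · 236/256 ≈ 0.430.
So the probability of at least one match is 1 − 0.430 = 0.570.

0.570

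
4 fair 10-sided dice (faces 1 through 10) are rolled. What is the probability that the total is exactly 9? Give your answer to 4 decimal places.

0.0056

There are 10^4 = 10000 equally likely outcomes.
The number of ordered 4-tuples from {1,…,10} summing to 9 is 56.
P(sum = 9) = 56/10000 = 7/1250 ≈ 0.0056.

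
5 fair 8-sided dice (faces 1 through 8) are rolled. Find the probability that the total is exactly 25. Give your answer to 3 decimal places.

There are 8^5 = 32768 equally likely outcomes.
The number of ordered 5-tuples from {1,…,8} summing to 25 is 2226.
P(sum = 25) = 2226/32768 = 1113/16384 ≈ 0.068.

0.068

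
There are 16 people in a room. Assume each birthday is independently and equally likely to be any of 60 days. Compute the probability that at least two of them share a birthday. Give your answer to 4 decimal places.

0.8890

It's easier to compute the probability that all 16 are distinct.
P(all distinct) = 60/60 · 59/60 · ··· · 45/60 ≈ 0.1110.
So the probability of at least one match is 1 − 0.1110 = 0.8890.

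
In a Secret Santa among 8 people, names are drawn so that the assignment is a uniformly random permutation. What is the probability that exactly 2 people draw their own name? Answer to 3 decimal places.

0.184

Choose which 2 of the 8 are fixed: C(8,2) = 28 ways.
The remaining 6 must have no fixed point: D(6) = 265.
P = 28·265/40320 = 53/288 ≈ 0.184.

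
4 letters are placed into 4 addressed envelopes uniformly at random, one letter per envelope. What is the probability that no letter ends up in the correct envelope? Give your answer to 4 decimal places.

This is the derangement probability: permutations of 4 with no fixed point.
D(4) = 4! · (1 − 1/1! + 1/2! − ··· + (−1)^4/4!) = 9.
P = 9/24 = 3/8 ≈ 0.3750.

0.3750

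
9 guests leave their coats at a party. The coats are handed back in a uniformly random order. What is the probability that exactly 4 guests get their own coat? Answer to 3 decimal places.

Choose which 4 of the 9 are fixed: C(9,4) = 126 ways.
The remaining 5 must have no fixed point: D(5) = 44.
P = 126·44/362880 = 11/720 ≈ 0.015.

0.015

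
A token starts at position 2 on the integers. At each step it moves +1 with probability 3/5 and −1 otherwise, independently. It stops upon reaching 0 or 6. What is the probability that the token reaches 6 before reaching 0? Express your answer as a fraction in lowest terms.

81/133

Let r = q/p = (2/5)/(3/5) = 2/3. The recurrence P(i) = p·P(i+1) + q·P(i−1) with P(0)=0, P(6)=1 gives P(i) = (1 − r^i)/(1 − r^6).
P(2) = (1 − (2/3)^2) / (1 − (2/3)^6) = 81/133.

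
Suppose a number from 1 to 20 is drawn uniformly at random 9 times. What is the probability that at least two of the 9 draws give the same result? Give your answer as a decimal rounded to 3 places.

P(all 9 different) = 20/20 · 19/20 · ··· · 12/20 ≈ 0.119.
P(at least two equal) = 1 − 0.119 = 0.881.

0.881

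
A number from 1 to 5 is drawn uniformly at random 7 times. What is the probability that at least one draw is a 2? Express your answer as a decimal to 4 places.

0.7903

P(no draw is a 2) = (4/5)^7 ≈ 0.2097.
P(at least one) = 1 − 0.2097 = 0.7903.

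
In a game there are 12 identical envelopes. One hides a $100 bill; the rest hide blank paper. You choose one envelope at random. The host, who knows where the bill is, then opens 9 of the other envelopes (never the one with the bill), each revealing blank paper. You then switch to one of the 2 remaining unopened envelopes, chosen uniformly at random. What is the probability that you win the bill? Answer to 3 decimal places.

Your original envelope holds the bill with probability 1/12, so the other 11 collectively hold it with probability 11/12.
The host can always find 9 empty envelopes to open, so the reveals don't change that 11/12; it is now spread over the 2 remaining unopened envelopes.
P(win by switching) = (11/12) · (1/2) = 11/24 ≈ 0.458.

0.458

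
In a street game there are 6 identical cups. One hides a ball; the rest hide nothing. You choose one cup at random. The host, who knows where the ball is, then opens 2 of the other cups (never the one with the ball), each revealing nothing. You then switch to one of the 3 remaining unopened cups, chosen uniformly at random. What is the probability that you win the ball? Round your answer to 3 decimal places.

0.278

Your original cup holds the ball with probability 1/6, so the other 5 collectively hold it with probability 5/6.
The host can always find 2 empty cups to open, so the reveals don't change that 5/6; it is now spread over the 3 remaining unopened cups.
P(win by switching) = (5/6) · (1/3) = 5/18 ≈ 0.278.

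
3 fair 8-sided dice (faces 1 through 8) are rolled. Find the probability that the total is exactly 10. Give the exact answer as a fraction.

9/128

There are 8^3 = 512 equally likely outcomes.
The number of ordered 3-tuples from {1,…,8} summing to 10 is 36.
P(sum = 10) = 36/512 = 9/128.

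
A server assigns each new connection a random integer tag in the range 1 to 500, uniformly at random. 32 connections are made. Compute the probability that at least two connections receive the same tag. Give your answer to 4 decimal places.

0.6371

It's easier to compute the probability that all 32 are distinct.
P(all distinct) = 500/500 · 499/500 · ··· · 469/500 ≈ 0.3629.
So the probability of at least one match is 1 − 0.3629 = 0.6371.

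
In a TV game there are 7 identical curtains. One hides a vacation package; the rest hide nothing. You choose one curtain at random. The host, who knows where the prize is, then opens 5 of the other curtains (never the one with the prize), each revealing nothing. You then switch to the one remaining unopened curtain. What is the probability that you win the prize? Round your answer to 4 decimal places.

Your original curtain holds the prize with probability 1/7, so the other 6 collectively hold it with probability 6/7.
The host can always find 5 empty curtains to open, so the reveals don't change that 6/7; it is now spread over the 1 remaining unopened curtain.
P(win by switching) = (6/7) · (1/1) = 6/7 ≈ 0.8571.

0.8571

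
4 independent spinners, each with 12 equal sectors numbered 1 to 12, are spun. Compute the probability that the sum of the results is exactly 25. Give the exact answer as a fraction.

143/2592

There are 12^4 = 20736 equally likely outcomes.
The number of ordered 4-tuples from {1,…,12} summing to 25 is 1144.
P(sum = 25) = 1144/20736 = 143/2592.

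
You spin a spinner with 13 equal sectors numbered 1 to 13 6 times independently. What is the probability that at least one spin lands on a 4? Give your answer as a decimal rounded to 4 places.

P(no spin lands on a 4) = (12/13)^6 ≈ 0.6186.
P(at least one) = 1 − 0.6186 = 0.3814.

0.3814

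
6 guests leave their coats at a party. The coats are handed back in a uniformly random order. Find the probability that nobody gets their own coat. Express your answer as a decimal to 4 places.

0.3681

This is the derangement probability: permutations of 6 with no fixed point.
D(6) = 6! · (1 − 1/1! + 1/2! − ··· + (−1)^6/6!) = 265.
P = 265/720 = 53/144 ≈ 0.3681.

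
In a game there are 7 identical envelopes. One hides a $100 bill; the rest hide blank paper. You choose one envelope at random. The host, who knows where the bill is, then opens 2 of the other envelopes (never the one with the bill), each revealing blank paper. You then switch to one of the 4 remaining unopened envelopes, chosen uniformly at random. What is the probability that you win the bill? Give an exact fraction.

3/14

Your original envelope holds the bill with probability 1/7, so the other 6 collectively hold it with probability 6/7.
The host can always find 2 empty envelopes to open, so the reveals don't change that 6/7; it is now spread over the 4 remaining unopened envelopes.
P(win by switching) = (6/7) · (1/4) = 3/14.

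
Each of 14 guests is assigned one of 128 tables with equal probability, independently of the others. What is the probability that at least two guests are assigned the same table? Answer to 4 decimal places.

0.5216

It's easier to compute the probability that all 14 are distinct.
P(all distinct) = 128/128 · 127/128 · ··· · 115/128 ≈ 0.4784.
So the probability of at least one match is 1 − 0.4784 = 0.5216.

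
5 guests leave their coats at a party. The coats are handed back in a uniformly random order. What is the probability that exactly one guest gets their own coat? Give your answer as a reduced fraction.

Choose which one is fixed: C(5,1) = 5 ways.
The remaining 4 must have no fixed point: D(4) = 9.
P = 5·9/120 = 3/8.

3/8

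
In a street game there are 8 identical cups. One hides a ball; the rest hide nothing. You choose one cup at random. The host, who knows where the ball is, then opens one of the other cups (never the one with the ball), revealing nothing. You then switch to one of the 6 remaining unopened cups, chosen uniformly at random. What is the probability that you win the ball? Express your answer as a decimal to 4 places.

Your original cup holds the ball with probability 1/8, so the other 7 collectively hold it with probability 7/8.
The host can always find an empty cup to open, so this doesn't change that 7/8; it is now spread over the 6 remaining unopened cups.
P(win by switching) = (7/8) · (1/6) = 7/48 ≈ 0.1458.

0.1458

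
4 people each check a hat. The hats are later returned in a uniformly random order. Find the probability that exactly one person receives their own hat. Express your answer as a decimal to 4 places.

0.3333

Choose which one is fixed: C(4,1) = 4 ways.
The remaining 3 must have no fixed point: D(3) = 2.
P = 4·2/24 = 1/3 ≈ 0.3333.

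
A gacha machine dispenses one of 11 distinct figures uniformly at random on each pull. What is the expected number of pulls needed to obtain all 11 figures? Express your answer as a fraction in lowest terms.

83711/2520

After i distinct types are collected, each trial gives a new one with probability (11−i)/11, so the expected wait for the next new type is 11/(11−i).
E = 11/11 + 11/10 + 11/9 + 11/8 + 11/7 + 11/6 + 11/5 + 11/4 + 11/3 + 11/2 + 11/1 = 83711/2520.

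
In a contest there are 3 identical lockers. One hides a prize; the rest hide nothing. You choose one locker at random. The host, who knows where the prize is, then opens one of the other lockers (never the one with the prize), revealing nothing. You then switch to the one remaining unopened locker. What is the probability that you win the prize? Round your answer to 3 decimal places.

Your original locker holds the prize with probability 1/3, so the other 2 collectively hold it with probability 2/3.
The host can always find an empty locker to open, so this doesn't change that 2/3; it is now spread over the 1 remaining unopened locker.
P(win by switching) = (2/3) · (1/1) = 2/3 ≈ 0.667.

0.667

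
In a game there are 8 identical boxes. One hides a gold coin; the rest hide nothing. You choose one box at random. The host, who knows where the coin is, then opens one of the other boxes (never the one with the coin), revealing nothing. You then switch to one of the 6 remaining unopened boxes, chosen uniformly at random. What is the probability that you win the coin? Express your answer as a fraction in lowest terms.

7/48

Your original box holds the coin with probability 1/8, so the other 7 collectively hold it with probability 7/8.
The host can always find an empty box to open, so this doesn't change that 7/8; it is now spread over the 6 remaining unopened boxes.
P(win by switching) = (7/8) · (1/6) = 7/48.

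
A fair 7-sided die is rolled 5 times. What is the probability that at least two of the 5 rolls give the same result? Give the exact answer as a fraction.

2041/2401

P(all 5 different) = 7/7 · 6/7 · ··· · 3/7 = 360/2401.
P(at least two equal) = 1 − 360/2401 = 2041/2401.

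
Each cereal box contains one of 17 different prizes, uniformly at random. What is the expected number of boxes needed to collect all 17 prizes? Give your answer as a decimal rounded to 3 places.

After i distinct types are collected, each trial gives a new one with probability (17−i)/17, so the expected wait for the next new type is 17/(17−i).
E = 17/17 + 17/16 + 17/15 + 17/14 + 17/13 + 17/12 + 17/11 + 17/10 + 17/9 + 17/8 + 17/7 + 17/6 + 17/5 + 17/4 + 17/3 + 17/2 + 17/1 = 42142223/720720 ≈ 58.472.

58.472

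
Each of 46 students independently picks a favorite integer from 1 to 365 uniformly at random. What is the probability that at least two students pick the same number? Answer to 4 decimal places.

0.9483

It's easier to compute the probability that all 46 are distinct.
P(all distinct) = 365/365 · 364/365 · ··· · 320/365 ≈ 0.0517.
So the probability of at least one match is 1 − 0.0517 = 0.9483.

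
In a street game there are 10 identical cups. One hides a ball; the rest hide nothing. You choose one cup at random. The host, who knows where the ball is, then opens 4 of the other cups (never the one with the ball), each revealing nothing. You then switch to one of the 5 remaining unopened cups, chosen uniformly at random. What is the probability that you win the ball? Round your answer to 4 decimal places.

0.1800

Your original cup holds the ball with probability 1/10, so the other 9 collectively hold it with probability 9/10.
The host can always find 4 empty cups to open, so the reveals don't change that 9/10; it is now spread over the 5 remaining unopened cups.
P(win by switching) = (9/10) · (1/5) = 9/50 ≈ 0.1800.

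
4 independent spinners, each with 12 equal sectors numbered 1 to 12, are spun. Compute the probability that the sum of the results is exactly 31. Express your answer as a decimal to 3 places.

0.044

There are 12^4 = 20736 equally likely outcomes.
The number of ordered 4-tuples from {1,…,12} summing to 31 is 916.
P(sum = 31) = 916/20736 = 229/5184 ≈ 0.044.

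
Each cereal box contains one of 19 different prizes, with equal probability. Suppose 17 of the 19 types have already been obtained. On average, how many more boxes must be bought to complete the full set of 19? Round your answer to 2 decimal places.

Starting from 17 distinct types, each trial gives a new one with probability (19−i)/19 when i types are held, so the wait for the next new type is 19/(19−i).
E = 19/2 + 19/1 = 57/2 ≈ 28.50.

28.50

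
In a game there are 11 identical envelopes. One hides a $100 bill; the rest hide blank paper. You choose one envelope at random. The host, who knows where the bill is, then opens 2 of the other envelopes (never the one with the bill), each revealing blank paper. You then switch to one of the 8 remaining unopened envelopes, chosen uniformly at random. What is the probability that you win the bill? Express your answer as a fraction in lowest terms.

Your original envelope holds the bill with probability 1/11, so the other 10 collectively hold it with probability 10/11.
The host can always find 2 empty envelopes to open, so the reveals don't change that 10/11; it is now spread over the 8 remaining unopened envelopes.
P(win by switching) = (10/11) · (1/8) = 5/44.

5/44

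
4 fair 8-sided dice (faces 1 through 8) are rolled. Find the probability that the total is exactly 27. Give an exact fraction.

7/512

There are 8^4 = 4096 equally likely outcomes.
The number of ordered 4-tuples from {1,…,8} summing to 27 is 56.
P(sum = 27) = 56/4096 = 7/512.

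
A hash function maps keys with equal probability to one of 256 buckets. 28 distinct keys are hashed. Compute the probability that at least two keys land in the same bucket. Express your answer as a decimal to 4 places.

0.7840

It's easier to compute the probability that all 28 are distinct.
P(all distinct) = 256/256 · 255/256 · ··· · 229/256 ≈ 0.2160.
So the probability of at least one match is 1 − 0.2160 = 0.7840.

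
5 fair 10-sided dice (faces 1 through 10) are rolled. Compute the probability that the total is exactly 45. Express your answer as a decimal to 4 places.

There are 10^5 = 100000 equally likely outcomes.
The number of ordered 5-tuples from {1,…,10} summing to 45 is 126.
P(sum = 45) = 126/100000 = 63/50000 ≈ 0.0013.

0.0013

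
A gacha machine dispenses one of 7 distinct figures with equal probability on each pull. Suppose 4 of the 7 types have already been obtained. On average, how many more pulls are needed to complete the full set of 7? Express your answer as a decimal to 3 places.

12.833

Starting from 4 distinct types, each trial gives a new one with probability (7−i)/7 when i types are held, so the wait for the next new type is 7/(7−i).
E = 7/3 + 7/2 + 7/1 = 77/6 ≈ 12.833.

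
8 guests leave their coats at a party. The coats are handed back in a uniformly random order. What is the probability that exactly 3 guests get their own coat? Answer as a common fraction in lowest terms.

Choose which 3 of the 8 are fixed: C(8,3) = 56 ways.
The remaining 5 must have no fixed point: D(5) = 44.
P = 56·44/40320 = 11/180.

11/180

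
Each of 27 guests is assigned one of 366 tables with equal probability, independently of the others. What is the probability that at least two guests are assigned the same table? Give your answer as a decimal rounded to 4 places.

It's easier to compute the probability that all 27 are distinct.
P(all distinct) = 366/366 · 365/366 · ··· · 340/366 ≈ 0.3742.
So the probability of at least one match is 1 − 0.3742 = 0.6258.

0.6258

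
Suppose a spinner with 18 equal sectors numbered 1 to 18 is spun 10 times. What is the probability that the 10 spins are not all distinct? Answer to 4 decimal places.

0.9555

P(all 10 different) = 18/18 · 17/18 · ··· · 9/18 ≈ 0.0445.
P(at least two equal) = 1 − 0.0445 = 0.9555.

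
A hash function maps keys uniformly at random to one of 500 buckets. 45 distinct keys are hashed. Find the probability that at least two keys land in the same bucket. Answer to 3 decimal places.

0.870

It's easier to compute the probability that all 45 are distinct.
P(all distinct) = 500/500 · 499/500 · ··· · 456/500 ≈ 0.130.
So the probability of at least one match is 1 − 0.130 = 0.870.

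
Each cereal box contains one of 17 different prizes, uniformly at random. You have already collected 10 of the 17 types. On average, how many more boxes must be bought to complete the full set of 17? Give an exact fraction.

6171/140

Starting from 10 distinct types, each trial gives a new one with probability (17−i)/17 when i types are held, so the wait for the next new type is 17/(17−i).
E = 17/7 + 17/6 + 17/5 + 17/4 + 17/3 + 17/2 + 17/1 = 6171/140.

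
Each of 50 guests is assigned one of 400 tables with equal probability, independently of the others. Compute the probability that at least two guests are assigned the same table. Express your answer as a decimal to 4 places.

It's easier to compute the probability that all 50 are distinct.
P(all distinct) = 400/400 · 399/400 · ··· · 351/400 ≈ 0.0409.
So the probability of at least one match is 1 − 0.0409 = 0.9591.

0.9591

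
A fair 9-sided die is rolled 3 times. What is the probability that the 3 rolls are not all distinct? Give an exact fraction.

P(all 3 different) = 9/9 · 8/9 · ··· · 7/9 = 56/81.
P(at least two equal) = 1 − 56/81 = 25/81.

25/81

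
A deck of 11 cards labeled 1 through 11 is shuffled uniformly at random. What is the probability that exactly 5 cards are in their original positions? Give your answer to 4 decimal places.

Choose which 5 of the 11 are fixed: C(11,5) = 462 ways.
The remaining 6 must have no fixed point: D(6) = 265.
P = 462·265/39916800 = 53/17280 ≈ 0.0031.

0.0031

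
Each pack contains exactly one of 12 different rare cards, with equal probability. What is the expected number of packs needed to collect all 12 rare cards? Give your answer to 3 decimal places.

After i distinct types are collected, each trial gives a new one with probability (12−i)/12, so the expected wait for the next new type is 12/(12−i).
E = 12/12 + 12/11 + 12/10 + 12/9 + 12/8 + 12/7 + 12/6 + 12/5 + 12/4 + 12/3 + 12/2 + 12/1 = 86021/2310 ≈ 37.239.

37.239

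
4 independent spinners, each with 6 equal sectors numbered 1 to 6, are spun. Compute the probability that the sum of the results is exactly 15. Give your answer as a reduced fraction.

There are 6^4 = 1296 equally likely outcomes.
The number of ordered 4-tuples from {1,…,6} summing to 15 is 140.
P(sum = 15) = 140/1296 = 35/324.

35/324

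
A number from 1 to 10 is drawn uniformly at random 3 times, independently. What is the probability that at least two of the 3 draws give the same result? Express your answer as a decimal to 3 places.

0.280

P(all 3 different) = 10/10 · 9/10 · ··· · 8/10 ≈ 0.720.
P(at least two equal) = 1 − 0.720 = 0.280.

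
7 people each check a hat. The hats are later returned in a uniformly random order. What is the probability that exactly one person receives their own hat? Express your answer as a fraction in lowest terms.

53/144

Choose which one is fixed: C(7,1) = 7 ways.
The remaining 6 must have no fixed point: D(6) = 265.
P = 7·265/5040 = 53/144.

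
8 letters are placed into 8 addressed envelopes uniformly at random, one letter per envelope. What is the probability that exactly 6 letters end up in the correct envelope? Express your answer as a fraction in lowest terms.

1/1440

Choose which 6 of the 8 are fixed: C(8,6) = 28 ways.
The remaining 2 must have no fixed point: D(2) = 1.
P = 28·1/40320 = 1/1440.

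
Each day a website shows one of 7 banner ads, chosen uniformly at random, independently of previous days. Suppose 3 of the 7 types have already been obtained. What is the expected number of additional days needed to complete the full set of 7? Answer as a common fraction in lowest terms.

Starting from 3 distinct types, each trial gives a new one with probability (7−i)/7 when i types are held, so the wait for the next new type is 7/(7−i).
E = 7/4 + 7/3 + 7/2 + 7/1 = 175/12.

175/12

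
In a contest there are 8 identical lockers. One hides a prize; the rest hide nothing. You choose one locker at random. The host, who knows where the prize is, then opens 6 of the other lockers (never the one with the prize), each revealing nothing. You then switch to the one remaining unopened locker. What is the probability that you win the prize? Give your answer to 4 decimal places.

Your original locker holds the prize with probability 1/8, so the other 7 collectively hold it with probability 7/8.
The host can always find 6 empty lockers to open, so the reveals don't change that 7/8; it is now spread over the 1 remaining unopened locker.
P(win by switching) = (7/8) · (1/1) = 7/8 ≈ 0.8750.

0.8750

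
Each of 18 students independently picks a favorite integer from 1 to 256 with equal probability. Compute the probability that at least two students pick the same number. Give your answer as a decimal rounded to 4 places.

It's easier to compute the probability that all 18 are distinct.
P(all distinct) = 256/256 · 255/256 · ··· · 239/256 ≈ 0.5424.
So the probability of at least one match is 1 − 0.5424 = 0.4576.

0.4576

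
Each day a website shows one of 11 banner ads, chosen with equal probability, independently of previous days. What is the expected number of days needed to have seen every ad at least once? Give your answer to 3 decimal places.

After i distinct types are collected, each trial gives a new one with probability (11−i)/11, so the expected wait for the next new type is 11/(11−i).
E = 11/11 + 11/10 + 11/9 + 11/8 + 11/7 + 11/6 + 11/5 + 11/4 + 11/3 + 11/2 + 11/1 = 83711/2520 ≈ 33.219.

33.219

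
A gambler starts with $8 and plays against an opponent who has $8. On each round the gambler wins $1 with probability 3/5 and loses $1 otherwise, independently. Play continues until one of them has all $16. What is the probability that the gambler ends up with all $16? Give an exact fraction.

Let r = q/p = (2/5)/(3/5) = 2/3. The recurrence P(i) = p·P(i+1) + q·P(i−1) with P(0)=0, P(16)=1 gives P(i) = (1 − r^i)/(1 − r^16).
P(8) = (1 − (2/3)^8) / (1 − (2/3)^16) = 6561/6817.

6561/6817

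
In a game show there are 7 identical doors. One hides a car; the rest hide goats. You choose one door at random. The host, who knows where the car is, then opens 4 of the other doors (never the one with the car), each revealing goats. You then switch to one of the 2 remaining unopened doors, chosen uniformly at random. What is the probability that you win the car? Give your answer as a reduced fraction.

Your original door holds the car with probability 1/7, so the other 6 collectively hold it with probability 6/7.
The host can always find 4 empty doors to open, so the reveals don't change that 6/7; it is now spread over the 2 remaining unopened doors.
P(win by switching) = (6/7) · (1/2) = 3/7.

3/7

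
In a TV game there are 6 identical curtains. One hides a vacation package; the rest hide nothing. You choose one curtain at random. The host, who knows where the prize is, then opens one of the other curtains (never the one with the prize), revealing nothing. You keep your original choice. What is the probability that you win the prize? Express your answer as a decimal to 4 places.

The host can always open an empty curtain regardless of your choice, so this gives no information about your original curtain.
P(win by staying) = 1/6 ≈ 0.1667.

0.1667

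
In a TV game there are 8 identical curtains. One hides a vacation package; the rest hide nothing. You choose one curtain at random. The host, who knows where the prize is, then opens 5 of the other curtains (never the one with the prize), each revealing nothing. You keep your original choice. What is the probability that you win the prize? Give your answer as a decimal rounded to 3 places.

0.125

The host can always open 5 empty curtains regardless of your choice, so the reveals give no information about your original curtain.
P(win by staying) = 1/8 ≈ 0.125.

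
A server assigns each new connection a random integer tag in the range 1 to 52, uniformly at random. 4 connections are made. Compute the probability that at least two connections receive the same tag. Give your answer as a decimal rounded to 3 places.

0.111

It's easier to compute the probability that all 4 are distinct.
P(all distinct) = 52/52 · 51/52 · ··· · 49/52 ≈ 0.889.
So the probability of at least one match is 1 − 0.889 = 0.111.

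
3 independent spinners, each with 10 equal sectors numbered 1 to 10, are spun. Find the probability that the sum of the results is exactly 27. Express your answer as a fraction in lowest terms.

There are 10^3 = 1000 equally likely outcomes.
The number of ordered 3-tuples from {1,…,10} summing to 27 is 10.
P(sum = 27) = 10/1000 = 1/100.

1/100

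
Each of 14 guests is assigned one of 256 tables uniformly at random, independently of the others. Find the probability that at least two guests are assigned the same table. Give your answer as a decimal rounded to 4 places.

0.3036

It's easier to compute the probability that all 14 are distinct.
P(all distinct) = 256/256 · 255/256 · ··· · 243/256 ≈ 0.6964.
So the probability of at least one match is 1 − 0.6964 = 0.3036.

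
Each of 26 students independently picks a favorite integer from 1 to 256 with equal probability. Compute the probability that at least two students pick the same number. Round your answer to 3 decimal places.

0.731

It's easier to compute the probability that all 26 are distinct.
P(all distinct) = 256/256 · 255/256 · ··· · 231/256 ≈ 0.269.
So the probability of at least one match is 1 − 0.269 = 0.731.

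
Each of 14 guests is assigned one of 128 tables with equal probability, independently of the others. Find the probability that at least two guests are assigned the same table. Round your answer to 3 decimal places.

It's easier to compute the probability that all 14 are distinct.
P(all distinct) = 128/128 · 127/128 · ··· · 115/128 ≈ 0.478.
So the probability of at least one match is 1 − 0.478 = 0.522.

0.522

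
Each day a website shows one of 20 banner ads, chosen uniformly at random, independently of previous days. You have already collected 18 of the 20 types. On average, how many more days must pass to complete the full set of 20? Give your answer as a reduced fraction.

30

Starting from 18 distinct types, each trial gives a new one with probability (20−i)/20 when i types are held, so the wait for the next new type is 20/(20−i).
E = 20/2 + 20/1 = 30.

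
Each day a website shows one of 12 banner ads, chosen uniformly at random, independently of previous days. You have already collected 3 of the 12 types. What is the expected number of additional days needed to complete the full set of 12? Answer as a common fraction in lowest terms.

Starting from 3 distinct types, each trial gives a new one with probability (12−i)/12 when i types are held, so the wait for the next new type is 12/(12−i).
E = 12/9 + 12/8 + 12/7 + 12/6 + 12/5 + 12/4 + 12/3 + 12/2 + 12/1 = 7129/210.

7129/210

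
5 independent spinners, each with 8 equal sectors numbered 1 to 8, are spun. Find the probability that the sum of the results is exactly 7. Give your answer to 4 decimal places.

0.0005

There are 8^5 = 32768 equally likely outcomes.
The number of ordered 5-tuples from {1,…,8} summing to 7 is 15.
P(sum = 7) = 15/32768 ≈ 0.0005.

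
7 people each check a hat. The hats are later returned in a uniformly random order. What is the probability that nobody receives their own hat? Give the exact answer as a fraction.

103/280

This is the derangement probability: permutations of 7 with no fixed point.
D(7) = 7! · (1 − 1/1! + 1/2! − ··· + (−1)^7/7!) = 1854.
P = 1854/5040 = 103/280.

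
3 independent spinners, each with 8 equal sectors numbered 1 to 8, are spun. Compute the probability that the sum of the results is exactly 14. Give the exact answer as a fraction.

There are 8^3 = 512 equally likely outcomes.
The number of ordered 3-tuples from {1,…,8} summing to 14 is 48.
P(sum = 14) = 48/512 = 3/32.

3/32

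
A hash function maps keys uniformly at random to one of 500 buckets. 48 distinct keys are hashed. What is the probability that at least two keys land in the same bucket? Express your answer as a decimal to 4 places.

0.9028

It's easier to compute the probability that all 48 are distinct.
P(all distinct) = 500/500 · 499/500 · ··· · 453/500 ≈ 0.0972.
So the probability of at least one match is 1 − 0.0972 = 0.9028.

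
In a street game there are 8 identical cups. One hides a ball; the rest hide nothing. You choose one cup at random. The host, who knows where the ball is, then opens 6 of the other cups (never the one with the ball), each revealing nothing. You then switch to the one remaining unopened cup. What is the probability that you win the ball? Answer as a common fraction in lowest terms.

Your original cup holds the ball with probability 1/8, so the other 7 collectively hold it with probability 7/8.
The host can always find 6 empty cups to open, so the reveals don't change that 7/8; it is now spread over the 1 remaining unopened cup.
P(win by switching) = (7/8) · (1/1) = 7/8.

7/8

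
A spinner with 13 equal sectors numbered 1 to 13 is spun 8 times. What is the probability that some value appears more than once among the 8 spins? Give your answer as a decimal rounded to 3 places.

P(all 8 different) = 13/13 · 12/13 · ··· · 6/13 ≈ 0.064.
P(at least two equal) = 1 − 0.064 = 0.936.

0.936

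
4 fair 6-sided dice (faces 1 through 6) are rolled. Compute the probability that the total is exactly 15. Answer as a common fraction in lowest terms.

35/324

There are 6^4 = 1296 equally likely outcomes.
The number of ordered 4-tuples from {1,…,6} summing to 15 is 140.
P(sum = 15) = 140/1296 = 35/324.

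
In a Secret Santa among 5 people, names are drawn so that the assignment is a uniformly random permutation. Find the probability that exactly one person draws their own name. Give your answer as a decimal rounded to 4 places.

Choose which one is fixed: C(5,1) = 5 ways.
The remaining 4 must have no fixed point: D(4) = 9.
P = 5·9/120 = 3/8 ≈ 0.3750.

0.3750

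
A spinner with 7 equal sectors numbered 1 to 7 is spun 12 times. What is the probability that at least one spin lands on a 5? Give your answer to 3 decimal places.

0.843

P(no spin lands on a 5) = (6/7)^12 ≈ 0.157.
P(at least one) = 1 − 0.157 = 0.843.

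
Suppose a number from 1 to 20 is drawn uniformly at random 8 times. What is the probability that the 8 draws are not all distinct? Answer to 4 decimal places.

0.8016

P(all 8 different) = 20/20 · 19/20 · ··· · 13/20 ≈ 0.1984.
P(at least two equal) = 1 − 0.1984 = 0.8016.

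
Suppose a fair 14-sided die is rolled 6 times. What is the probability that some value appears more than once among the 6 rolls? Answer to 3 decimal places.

P(all 6 different) = 14/14 · 13/14 · ··· · 9/14 ≈ 0.287.
P(at least two equal) = 1 − 0.287 = 0.713.

0.713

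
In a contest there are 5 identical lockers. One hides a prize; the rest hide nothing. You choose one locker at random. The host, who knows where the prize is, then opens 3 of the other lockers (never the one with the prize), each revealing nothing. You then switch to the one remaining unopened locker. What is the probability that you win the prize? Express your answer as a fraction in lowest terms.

Your original locker holds the prize with probability 1/5, so the other 4 collectively hold it with probability 4/5.
The host can always find 3 empty lockers to open, so the reveals don't change that 4/5; it is now spread over the 1 remaining unopened locker.
P(win by switching) = (4/5) · (1/1) = 4/5.

4/5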